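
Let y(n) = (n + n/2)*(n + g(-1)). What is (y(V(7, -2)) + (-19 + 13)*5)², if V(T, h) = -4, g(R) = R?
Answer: 0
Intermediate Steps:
y(n) = 3*n*(-1 + n)/2 (y(n) = (n + n/2)*(n - 1) = (n + n*(½))*(-1 + n) = (n + n/2)*(-1 + n) = (3*n/2)*(-1 + n) = 3*n*(-1 + n)/2)
(y(V(7, -2)) + (-19 + 13)*5)² = ((3/2)*(-4)*(-1 - 4) + (-19 + 13)*5)² = ((3/2)*(-4)*(-5) - 6*5)² = (30 - 30)² = 0² = 0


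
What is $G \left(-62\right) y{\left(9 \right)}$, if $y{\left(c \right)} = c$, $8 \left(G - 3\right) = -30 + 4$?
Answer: $\frac{279}{2} \approx 139.5$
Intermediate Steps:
$G = - \frac{1}{4}$ ($G = 3 + \frac{-30 + 4}{8} = 3 + \frac{1}{8} \left(-26\right) = 3 - \frac{13}{4} = - \frac{1}{4} \approx -0.25$)
$G \left(-62\right) y{\left(9 \right)} = \left(- \frac{1}{4}\right) \left(-62\right) 9 = \frac{31}{2} \cdot 9 = \frac{279}{2}$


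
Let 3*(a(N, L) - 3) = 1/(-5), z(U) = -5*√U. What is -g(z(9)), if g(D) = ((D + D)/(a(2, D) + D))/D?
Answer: 30/181 ≈ 0.16575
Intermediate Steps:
a(N, L) = 44/15 (a(N, L) = 3 + (⅓)/(-5) = 3 + (⅓)*(-⅕) = 3 - 1/15 = 44/15)
g(D) = 2/(44/15 + D) (g(D) = ((D + D)/(44/15 + D))/D = ((2*D)/(44/15 + D))/D = (2*D/(44/15 + D))/D = 2/(44/15 + D))
-g(z(9)) = -30/(44 + 15*(-5*√9)) = -30/(44 + 15*(-5*3)) = -30/(44 + 15*(-15)) = -30/(44 - 225) = -30/(-181) = -30*(-1)/181 = -1*(-30/181) = 30/181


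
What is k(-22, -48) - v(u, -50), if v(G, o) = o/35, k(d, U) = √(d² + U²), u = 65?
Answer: 10/7 + 2*√697 ≈ 54.230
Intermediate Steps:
k(d, U) = √(U² + d²)
v(G, o) = o/35 (v(G, o) = o*(1/35) = o/35)
k(-22, -48) - v(u, -50) = √((-48)² + (-22)²) - (-50)/35 = √(2304 + 484) - 1*(-10/7) = √2788 + 10/7 = 2*√697 + 10/7 = 10/7 + 2*√697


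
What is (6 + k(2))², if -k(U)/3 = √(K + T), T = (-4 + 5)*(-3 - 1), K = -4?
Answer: 36*(1 - I*√2)² ≈ -36.0 - 101.82*I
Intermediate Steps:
T = -4 (T = 1*(-4) = -4)
k(U) = -6*I*√2 (k(U) = -3*√(-4 - 4) = -6*I*√2)
(6 + k(2))² = (6 - 6*I*√2)²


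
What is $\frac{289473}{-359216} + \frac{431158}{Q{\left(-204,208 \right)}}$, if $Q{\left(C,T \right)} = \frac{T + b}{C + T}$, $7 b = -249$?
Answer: $\frac{4336258465673}{433573712} \approx 10001.0$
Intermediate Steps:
$b = - \frac{249}{7}$ ($b = \frac{1}{7} \left(-249\right) = - \frac{249}{7} \approx -35.571$)
$Q{\left(C,T \right)} = \frac{- \frac{249}{7} + T}{C + T}$ ($Q{\left(C,T \right)} = \frac{T - \frac{249}{7}}{C + T} = \frac{- \frac{249}{7} + T}{C + T}$)
$\frac{289473}{-359216} + \frac{431158}{Q{\left(-204,208 \right)}} = \frac{289473}{-359216} + \frac{431158}{\frac{1}{-204 + 208} \left(- \frac{249}{7} + 208\right)} = 289473 \left(- \frac{1}{359216}\right) + \frac{431158}{\frac{1}{4} \cdot \frac{1207}{7}} = - \frac{289473}{359216} + \frac{431158}{\frac{1}{4} \cdot \frac{1207}{7}} = - \frac{289473}{359216} + \frac{431158}{\frac{1207}{28}} = - \frac{289473}{359216} + 431158 \cdot \frac{28}{1207} = - \frac{289473}{359216} + \frac{12072424}{1207} = \frac{4336258465673}{433573712}$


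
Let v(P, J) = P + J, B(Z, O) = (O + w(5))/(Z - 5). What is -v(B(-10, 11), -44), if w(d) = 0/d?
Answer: 671/15 ≈ 44.733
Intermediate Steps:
w(d) = 0
B(Z, O) = O/(-5 + Z) (B(Z, O) = (O + 0)/(Z - 5) = O/(-5 + Z))
v(P, J) = J + P
-v(B(-10, 11), -44) = -(-44 + 11/(-5 - 10)) = -(-44 + 11/(-15)) = -(-44 + 11*(-1/15)) = -(-44 - 11/15) = -1*(-671/15) = 671/15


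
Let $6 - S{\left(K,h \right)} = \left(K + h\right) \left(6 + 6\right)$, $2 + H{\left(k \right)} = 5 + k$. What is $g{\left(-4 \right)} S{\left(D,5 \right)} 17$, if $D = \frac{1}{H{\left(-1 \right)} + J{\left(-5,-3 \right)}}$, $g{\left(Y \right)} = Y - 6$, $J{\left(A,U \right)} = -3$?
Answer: $7140$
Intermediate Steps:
$g{\left(Y \right)} = -6 + Y$ ($g{\left(Y \right)} = Y - 6 = -6 + Y$)
$H{\left(k \right)} = 3 + k$ ($H{\left(k \right)} = -2 + \left(5 + k\right) = 3 + k$)
$D = -1$ ($D = \frac{1}{\left(3 - 1\right) - 3} = \frac{1}{2 - 3} = \frac{1}{-1} = -1$)
$S{\left(K,h \right)} = 6 - 12 K - 12 h$ ($S{\left(K,h \right)} = 6 - \left(K + h\right) \left(6 + 6\right) = 6 - \left(K + h\right) 12 = 6 - \left(12 K + 12 h\right) = 6 - 12 K - 12 h$)
$g{\left(-4 \right)} S{\left(D,5 \right)} 17 = \left(-6 - 4\right) \left(6 - -12 - 60\right) 17 = - 10 \left(6 + 12 - 60\right) 17 = \left(-10\right) \left(-42\right) 17 = 420 \cdot 17 = 7140$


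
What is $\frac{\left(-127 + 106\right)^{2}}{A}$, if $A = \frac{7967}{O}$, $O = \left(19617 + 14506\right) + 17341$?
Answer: $\frac{22695624}{7967} \approx 2848.7$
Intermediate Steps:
$O = 51464$ ($O = 34123 + 17341 = 51464$)
$A = \frac{7967}{51464} \approx 0.15481$
$\frac{\left(-127 + 106\right)^{2}}{A} = \frac{\left(-127 + 106\right)^{2}}{\frac{7967}{51464}} = \left(-21\right)^{2} \cdot \frac{51464}{7967} = 441 \cdot \frac{51464}{7967} = \frac{22695624}{7967}$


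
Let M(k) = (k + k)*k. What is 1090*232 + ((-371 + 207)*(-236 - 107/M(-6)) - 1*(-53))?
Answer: 5253853/18 ≈ 2.9188e+5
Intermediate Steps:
M(k) = 2*k² (M(k) = (2*k)*k = 2*k²)
1090*232 + ((-371 + 207)*(-236 - 107/M(-6)) - 1*(-53)) = 1090*232 + ((-371 + 207)*(-236 - 107/(2*(-6)²)) - 1*(-53)) = 252880 + (-164*(-236 - 107/(2*36)) + 53) = 252880 + (-164*(-236 - 107/72) + 53) = 252880 + (-164*(-17099/72) + 53) = 252880 + (701059/18 + 53) = 252880 + 702013/18 = 5253853/18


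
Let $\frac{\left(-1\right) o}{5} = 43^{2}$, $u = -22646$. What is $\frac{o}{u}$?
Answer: $\frac{9245}{22646} \approx 0.40824$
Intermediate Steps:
$o = -9245$ ($o = - 5 \cdot 43^{2} = \left(-5\right) 1849 = -9245$)
$\frac{o}{u} = - \frac{9245}{-22646} = \left(-9245\right) \left(- \frac{1}{22646}\right) = \frac{9245}{22646}$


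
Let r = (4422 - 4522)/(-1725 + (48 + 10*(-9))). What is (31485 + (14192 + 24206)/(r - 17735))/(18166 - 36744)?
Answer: -986597903559/582190768810 ≈ -1.6946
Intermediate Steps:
r = 100/1767 (r = -100/(-1725 + (48 - 90)) = -100/(-1725 - 42) = -100/(-1767) = -100*(-1/1767) = 100/1767 ≈ 0.056593)
(31485 + (14192 + 24206)/(r - 17735))/(18166 - 36744) = (31485 + (14192 + 24206)/(100/1767 - 17735))/(18166 - 36744) = (31485 + 38398/(-31337645/1767))/(-18578) = (31485 + 38398*(-1767/31337645))*(-1/18578) = (31485 - 67849266/31337645)*(-1/18578) = (986597903559/31337645)*(-1/18578) = -986597903559/582190768810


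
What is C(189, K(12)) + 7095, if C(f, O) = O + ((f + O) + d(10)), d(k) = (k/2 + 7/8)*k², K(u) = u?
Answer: 15791/2 ≈ 7895.5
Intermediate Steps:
d(k) = k²*(7/8 + k/2) (d(k) = (k*(½) + 7*(⅛))*k² = (k/2 + 7/8)*k² = (7/8 + k/2)*k² = k²*(7/8 + k/2))
C(f, O) = 1175/2 + f + 2*O (C(f, O) = O + ((f + O) + (⅛)*10²*(7 + 4*10)) = O + ((O + f) + (⅛)*100*(7 + 40)) = O + ((O + f) + (⅛)*100*47) = O + ((O + f) + 1175/2) = O + (1175/2 + O + f) = 1175/2 + f + 2*O)
C(189, K(12)) + 7095 = (1175/2 + 189 + 2*12) + 7095 = (1175/2 + 189 + 24) + 7095 = 1601/2 + 7095 = 15791/2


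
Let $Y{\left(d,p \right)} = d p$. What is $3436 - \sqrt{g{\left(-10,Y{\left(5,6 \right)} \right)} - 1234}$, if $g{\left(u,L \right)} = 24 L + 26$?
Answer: $3436 - 2 i \sqrt{122} \approx 3436.0 - 22.091 i$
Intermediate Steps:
$g{\left(u,L \right)} = 26 + 24 L$
$3436 - \sqrt{g{\left(-10,Y{\left(5,6 \right)} \right)} - 1234} = 3436 - \sqrt{\left(26 + 24 \cdot 5 \cdot 6\right) - 1234} = 3436 - \sqrt{\left(26 + 24 \cdot 30\right) - 1234} = 3436 - \sqrt{\left(26 + 720\right) - 1234} = 3436 - \sqrt{746 - 1234} = 3436 - \sqrt{-488} = 3436 - 2 i \sqrt{122}$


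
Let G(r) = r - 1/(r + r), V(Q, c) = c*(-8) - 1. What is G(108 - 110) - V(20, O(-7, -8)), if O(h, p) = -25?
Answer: -803/4 ≈ -200.75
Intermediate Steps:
V(Q, c) = -1 - 8*c (V(Q, c) = -8*c - 1 = -1 - 8*c)
G(r) = r - 1/(2*r)
G(108 - 110) - V(20, O(-7, -8)) = ((108 - 110) - 1/(2*(108 - 110))) - (-1 - 8*(-25)) = (-2 - ½/(-2)) - (-1 + 200) = (-2 - ½*(-½)) - 1*199 = (-2 + ¼) - 199 = -7/4 - 199 = -803/4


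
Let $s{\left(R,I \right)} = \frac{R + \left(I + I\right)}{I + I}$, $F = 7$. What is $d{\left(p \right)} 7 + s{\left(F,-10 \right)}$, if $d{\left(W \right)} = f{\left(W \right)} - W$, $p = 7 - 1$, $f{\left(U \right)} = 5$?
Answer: $- \frac{127}{20} \approx -6.35$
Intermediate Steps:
$p = 6$ ($p = 7 - 1 = 6$)
$s{\left(R,I \right)} = \frac{R + 2 I}{2 I}$
$d{\left(W \right)} = 5 - W$
$d{\left(p \right)} 7 + s{\left(F,-10 \right)} = \left(5 - 6\right) 7 + \frac{-10 + \frac{1}{2} \cdot 7}{-10} = \left(5 - 6\right) 7 - \frac{-10 + \frac{7}{2}}{10} = \left(-1\right) 7 - - \frac{13}{20} = -7 + \frac{13}{20} = - \frac{127}{20}$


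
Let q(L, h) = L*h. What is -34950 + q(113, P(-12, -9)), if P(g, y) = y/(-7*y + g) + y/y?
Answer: -592568/17 ≈ -34857.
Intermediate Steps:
P(g, y) = 1 + y/(g - 7*y) (P(g, y) = y/(g - 7*y) + 1 = 1 + y/(g - 7*y))
-34950 + q(113, P(-12, -9)) = -34950 + 113*((-12 - 6*(-9))/(-12 - 7*(-9))) = -34950 + 113*((-12 + 54)/(-12 + 63)) = -34950 + 113*(42/51) = -34950 + 113*((1/51)*42) = -34950 + 113*(14/17) = -34950 + 1582/17 = -592568/17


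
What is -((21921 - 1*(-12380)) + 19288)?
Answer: -53589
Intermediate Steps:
-((21921 - 1*(-12380)) + 19288) = -((21921 + 12380) + 19288) = -(34301 + 19288) = -1*53589 = -53589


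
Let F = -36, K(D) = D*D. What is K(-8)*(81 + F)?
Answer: 2880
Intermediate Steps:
K(D) = D²
K(-8)*(81 + F) = (-8)²*(81 - 36) = 64*45 = 2880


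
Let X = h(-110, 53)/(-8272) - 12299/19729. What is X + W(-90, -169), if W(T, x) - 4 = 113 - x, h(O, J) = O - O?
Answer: 5630195/19729 ≈ 285.38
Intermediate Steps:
h(O, J) = 0
W(T, x) = 117 - x (W(T, x) = 4 + (113 - x) = 117 - x)
X = -12299/19729 (X = 0/(-8272) - 12299/19729 = 0*(-1/8272) - 12299*1/19729 = 0 - 12299/19729 = -12299/19729 ≈ -0.62340)
X + W(-90, -169) = -12299/19729 + (117 - 1*(-169)) = -12299/19729 + (117 + 169) = -12299/19729 + 286 = 5630195/19729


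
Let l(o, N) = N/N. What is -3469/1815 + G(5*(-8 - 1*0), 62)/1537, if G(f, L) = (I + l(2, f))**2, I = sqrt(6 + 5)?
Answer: -5310073/2789655 + 2*sqrt(11)/1537 ≈ -1.8992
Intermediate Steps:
l(o, N) = 1
I = sqrt(11) ≈ 3.3166
G(f, L) = (1 + sqrt(11))**2 (G(f, L) = (sqrt(11) + 1)**2 = (1 + sqrt(11))**2)
-3469/1815 + G(5*(-8 - 1*0), 62)/1537 = -3469/1815 + (1 + sqrt(11))**2/1537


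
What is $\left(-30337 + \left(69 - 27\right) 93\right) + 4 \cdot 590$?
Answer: $-24071$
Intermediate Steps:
$\left(-30337 + \left(69 - 27\right) 93\right) + 4 \cdot 590 = \left(-30337 + 42 \cdot 93\right) + 2360 = \left(-30337 + 3906\right) + 2360 = -26431 + 2360 = -24071$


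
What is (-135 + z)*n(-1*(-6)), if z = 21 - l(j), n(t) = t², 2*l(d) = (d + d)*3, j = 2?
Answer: -4320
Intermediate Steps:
l(d) = 3*d (l(d) = ((d + d)*3)/2 = ((2*d)*3)/2 = (6*d)/2 = 3*d)
z = 15 (z = 21 - 3*2 = 21 - 1*6 = 21 - 6 = 15)
(-135 + z)*n(-1*(-6)) = (-135 + 15)*(-1*(-6))² = -120*6² = -120*36 = -4320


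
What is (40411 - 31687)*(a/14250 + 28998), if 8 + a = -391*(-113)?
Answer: 1265027982/5 ≈ 2.5301e+8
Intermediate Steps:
a = 44175 (a = -8 - 391*(-113) = -8 + 44183 = 44175)
(40411 - 31687)*(a/14250 + 28998) = (40411 - 31687)*(44175/14250 + 28998) = 8724*(44175*(1/14250) + 28998) = 8724*(31/10 + 28998) = 8724*(290011/10) = 1265027982/5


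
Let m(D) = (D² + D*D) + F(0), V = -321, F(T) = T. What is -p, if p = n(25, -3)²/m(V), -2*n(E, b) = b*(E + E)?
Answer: -625/22898 ≈ -0.027295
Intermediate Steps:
n(E, b) = -E*b (n(E, b) = -b*(E + E)/2 = -b*2*E/2 = -E*b)
m(D) = 2*D² (m(D) = (D² + D*D) + 0 = (D² + D²) + 0 = 2*D² + 0 = 2*D²)
p = 625/22898 (p = (-1*25*(-3))²/((2*(-321)²)) = 75²/((2*103041)) = 5625/206082 = 5625*(1/206082) = 625/22898 ≈ 0.027295)
-p = -1*625/22898 = -625/22898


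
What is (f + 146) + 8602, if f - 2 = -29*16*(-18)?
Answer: 17102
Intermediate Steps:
f = 8354 (f = 2 - 29*16*(-18) = 2 - 464*(-18) = 2 + 8352 = 8354)
(f + 146) + 8602 = (8354 + 146) + 8602 = 8500 + 8602 = 17102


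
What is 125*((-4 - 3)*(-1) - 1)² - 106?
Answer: 4394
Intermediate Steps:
125*((-4 - 3)*(-1) - 1)² - 106 = 125*(-7*(-1) - 1)² - 106 = 125*(7 - 1)² - 106 = 125*6² - 106 = 125*36 - 106 = 4500 - 106 = 4394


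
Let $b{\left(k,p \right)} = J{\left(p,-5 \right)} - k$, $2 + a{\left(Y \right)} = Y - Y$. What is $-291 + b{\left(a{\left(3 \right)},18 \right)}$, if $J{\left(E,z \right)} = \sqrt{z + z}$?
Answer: $-289 + i \sqrt{10} \approx -289.0 + 3.1623 i$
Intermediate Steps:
$a{\left(Y \right)} = -2$ ($a{\left(Y \right)} = -2 + \left(Y - Y\right) = -2 + 0 = -2$)
$J{\left(E,z \right)} = \sqrt{2} \sqrt{z}$ ($J{\left(E,z \right)} = \sqrt{2 z} = \sqrt{2} \sqrt{z}$)
$b{\left(k,p \right)} = - k + i \sqrt{10}$ ($b{\left(k,p \right)} = \sqrt{2} \sqrt{-5} - k = \sqrt{2} i \sqrt{5} - k = i \sqrt{10} - k = - k + i \sqrt{10}$)
$-291 + b{\left(a{\left(3 \right)},18 \right)} = -291 + \left(\left(-1\right) \left(-2\right) + i \sqrt{10}\right) = -291 + \left(2 + i \sqrt{10}\right) = -289 + i \sqrt{10}$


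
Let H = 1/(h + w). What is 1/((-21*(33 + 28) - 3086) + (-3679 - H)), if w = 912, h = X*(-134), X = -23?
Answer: -3994/32135725 ≈ -0.00012429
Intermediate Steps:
h = 3082 (h = -23*(-134) = 3082)
H = 1/3994 (H = 1/(3082 + 912) = 1/3994 ≈ 0.00025038)
1/((-21*(33 + 28) - 3086) + (-3679 - H)) = 1/((-21*(33 + 28) - 3086) + (-3679 - 1*1/3994)) = 1/((-21*61 - 3086) + (-3679 - 1/3994)) = 1/((-1281 - 3086) - 14693927/3994) = 1/(-4367 - 14693927/3994) = 1/(-32135725/3994) = -3994/32135725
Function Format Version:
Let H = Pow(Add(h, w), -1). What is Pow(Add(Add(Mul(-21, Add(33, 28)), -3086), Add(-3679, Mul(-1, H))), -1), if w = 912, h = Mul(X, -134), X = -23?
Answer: Rational(-3994, 32135725) ≈ -0.00012429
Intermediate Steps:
h = 3082 (h = Mul(-23, -134) = 3082)
H = Rational(1, 3994) (H = Pow(Add(3082, 912), -1) = Pow(3994, -1) = Rational(1, 3994) ≈ 0.00025038)
Pow(Add(Add(Mul(-21, Add(33, 28)), -3086), Add(-3679, Mul(-1, H))), -1) = Pow(Add(Add(Mul(-21, Add(33, 28)), -3086), Add(-3679, Mul(-1, Rational(1, 3994)))), -1) = Pow(Add(Add(Mul(-21, 61), -3086), Add(-3679, Rational(-1, 3994))), -1) = Pow(Add(Add(-1281, -3086), Rational(-14693927, 3994)), -1) = Pow(Add(-4367, Rational(-14693927, 3994)), -1) = Pow(Rational(-32135725, 3994), -1) = Rational(-3994, 32135725)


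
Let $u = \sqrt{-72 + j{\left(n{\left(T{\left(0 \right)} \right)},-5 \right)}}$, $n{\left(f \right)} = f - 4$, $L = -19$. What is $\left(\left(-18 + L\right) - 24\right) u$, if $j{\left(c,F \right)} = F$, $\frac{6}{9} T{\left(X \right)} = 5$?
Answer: $- 61 i \sqrt{77} \approx - 535.27 i$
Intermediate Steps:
$T{\left(X \right)} = \frac{15}{2}$ ($T{\left(X \right)} = \frac{3}{2} \cdot 5 = \frac{15}{2}$)
$n{\left(f \right)} = -4 + f$ ($n{\left(f \right)} = f - 4 = -4 + f$)
$u = i \sqrt{77}$ ($u = \sqrt{-72 - 5} = \sqrt{-77} = i \sqrt{77} \approx 8.775 i$)
$\left(\left(-18 + L\right) - 24\right) u = \left(\left(-18 - 19\right) - 24\right) i \sqrt{77} = \left(-37 - 24\right) i \sqrt{77} = - 61 i \sqrt{77}$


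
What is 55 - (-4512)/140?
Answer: 3053/35 ≈ 87.229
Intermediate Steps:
55 - (-4512)/140 = 55 - 96*(-47/140) = 55 + 1128/35 = 3053/35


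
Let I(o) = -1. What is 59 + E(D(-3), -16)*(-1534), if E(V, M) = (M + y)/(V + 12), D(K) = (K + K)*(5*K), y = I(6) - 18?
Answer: 29854/51 ≈ 585.37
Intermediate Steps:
y = -19 (y = -1 - 18 = -19)
D(K) = 10*K² (D(K) = (2*K)*(5*K) = 10*K²)
E(V, M) = (-19 + M)/(12 + V) (E(V, M) = (M - 19)/(V + 12) = (-19 + M)/(12 + V))
59 + E(D(-3), -16)*(-1534) = 59 + ((-19 - 16)/(12 + 10*(-3)²))*(-1534) = 59 + (-35/(12 + 10*9))*(-1534) = 59 + (-35/(12 + 90))*(-1534) = 59 + (-35/102)*(-1534) = 59 + ((1/102)*(-35))*(-1534) = 59 - 35/102*(-1534) = 59 + 26845/51 = 29854/51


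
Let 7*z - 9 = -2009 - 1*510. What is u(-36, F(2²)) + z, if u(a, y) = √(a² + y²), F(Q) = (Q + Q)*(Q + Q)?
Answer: -2510/7 + 4*√337 ≈ -285.14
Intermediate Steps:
F(Q) = 4*Q² (F(Q) = (2*Q)*(2*Q) = 4*Q²)
z = -2510/7 (z = 9/7 + (-2009 - 1*510)/7 = 9/7 + (-2009 - 510)/7 = 9/7 + (⅐)*(-2519) = 9/7 - 2519/7 = -2510/7 ≈ -358.57)
u(-36, F(2²)) + z = √((-36)² + (4*(2²)²)²) - 2510/7 = √(1296 + (4*4²)²) - 2510/7 = √(1296 + (4*16)²) - 2510/7 = √(1296 + 64²) - 2510/7 = √(1296 + 4096) - 2510/7 = √5392 - 2510/7 = 4*√337 - 2510/7 = -2510/7 + 4*√337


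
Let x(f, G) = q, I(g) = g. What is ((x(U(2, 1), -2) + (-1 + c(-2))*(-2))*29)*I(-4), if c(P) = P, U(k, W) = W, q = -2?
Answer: -464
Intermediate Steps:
x(f, G) = -2
((x(U(2, 1), -2) + (-1 + c(-2))*(-2))*29)*I(-4) = ((-2 + (-1 - 2)*(-2))*29)*(-4) = ((-2 - 3*(-2))*29)*(-4) = ((-2 + 6)*29)*(-4) = (4*29)*(-4) = 116*(-4) = -464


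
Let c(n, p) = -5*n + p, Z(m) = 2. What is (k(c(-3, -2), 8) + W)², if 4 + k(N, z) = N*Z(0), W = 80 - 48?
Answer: 2916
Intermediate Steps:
W = 32
c(n, p) = p - 5*n
k(N, z) = -4 + 2*N (k(N, z) = -4 + N*2 = -4 + 2*N)
(k(c(-3, -2), 8) + W)² = ((-4 + 2*(-2 - 5*(-3))) + 32)² = ((-4 + 2*(-2 + 15)) + 32)² = ((-4 + 2*13) + 32)² = ((-4 + 26) + 32)² = (22 + 32)² = 54² = 2916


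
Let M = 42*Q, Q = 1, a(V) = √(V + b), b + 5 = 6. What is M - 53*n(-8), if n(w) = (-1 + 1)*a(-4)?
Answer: 42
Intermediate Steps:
b = 1 (b = -5 + 6 = 1)
a(V) = √(1 + V) (a(V) = √(V + 1) = √(1 + V))
n(w) = 0 (n(w) = (-1 + 1)*√(1 - 4) = 0*√(-3) = 0*(I*√3) = 0)
M = 42 (M = 42*1 = 42)
M - 53*n(-8) = 42 - 53*0 = 42 + 0 = 42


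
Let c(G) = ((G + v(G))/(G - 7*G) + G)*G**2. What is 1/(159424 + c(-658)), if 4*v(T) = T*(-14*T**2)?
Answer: 3/327196785122 ≈ 9.1688e-12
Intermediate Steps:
v(T) = -7*T**3/2 (v(T) = (T*(-14*T**2))/4 = (-14*T**3)/4 = -7*T**3/2)
c(G) = G**2*(G - (G - 7*G**3/2)/(6*G)) (c(G) = ((G - 7*G**3/2)/(G - 7*G) + G)*G**2 = ((G - 7*G**3/2)/((-6*G)) + G)*G**2 = ((G - 7*G**3/2)*(-1/(6*G)) + G)*G**2 = (-(G - 7*G**3/2)/(6*G) + G)*G**2 = (G - (G - 7*G**3/2)/(6*G))*G**2 = G**2*(G - (G - 7*G**3/2)/(6*G)))
1/(159424 + c(-658)) = 1/(159424 + (1/12)*(-658)**2*(-2 + 7*(-658)**2 + 12*(-658))) = 1/(159424 + (1/12)*432964*(-2 + 7*432964 - 7896)) = 1/(159424 + (1/12)*432964*(-2 + 3030748 - 7896)) = 1/(159424 + (1/12)*432964*3022850) = 1/(159424 + 327196306850/3) = 1/(327196785122/3) = 3/327196785122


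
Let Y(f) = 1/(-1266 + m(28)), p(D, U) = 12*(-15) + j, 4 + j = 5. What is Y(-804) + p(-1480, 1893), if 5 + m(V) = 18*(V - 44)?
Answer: -279062/1559 ≈ -179.00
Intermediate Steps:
j = 1 (j = -4 + 5 = 1)
p(D, U) = -179 (p(D, U) = 12*(-15) + 1 = -180 + 1 = -179)
m(V) = -797 + 18*V (m(V) = -5 + 18*(V - 44) = -5 + 18*(-44 + V) = -5 + (-792 + 18*V) = -797 + 18*V)
Y(f) = -1/1559 (Y(f) = 1/(-1266 + (-797 + 18*28)) = 1/(-1266 + (-797 + 504)) = 1/(-1266 - 293) = 1/(-1559) = -1/1559)
Y(-804) + p(-1480, 1893) = -1/1559 - 179 = -279062/1559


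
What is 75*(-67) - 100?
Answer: -5125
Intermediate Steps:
75*(-67) - 100 = -5025 - 100 = -5125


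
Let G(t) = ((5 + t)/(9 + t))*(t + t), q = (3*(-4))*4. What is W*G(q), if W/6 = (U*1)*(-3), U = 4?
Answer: 99072/13 ≈ 7620.9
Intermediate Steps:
W = -72 (W = 6*((4*1)*(-3)) = 6*(4*(-3)) = 6*(-12) = -72)
q = -48 (q = -12*4 = -48)
G(t) = 2*t*(5 + t)/(9 + t) (G(t) = ((5 + t)/(9 + t))*(2*t) = 2*t*(5 + t)/(9 + t))
W*G(q) = -144*(-48)*(5 - 48)/(9 - 48) = -144*(-48)*(-43)/(-39) = -144*(-48)*(-1)*(-43)/39 = -72*(-1376/13) = 99072/13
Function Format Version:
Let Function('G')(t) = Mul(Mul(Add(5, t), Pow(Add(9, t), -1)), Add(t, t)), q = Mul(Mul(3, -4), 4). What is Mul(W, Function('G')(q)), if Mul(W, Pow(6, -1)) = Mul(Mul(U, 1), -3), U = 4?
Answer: Rational(99072, 13) ≈ 7620.9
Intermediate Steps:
W = -72 (W = Mul(6, Mul(Mul(4, 1), -3)) = Mul(6, Mul(4, -3)) = Mul(6, -12) = -72)
q = -48 (q = Mul(-12, 4) = -48)
Function('G')(t) = Mul(2, t, Pow(Add(9, t), -1), Add(5, t)) (Function('G')(t) = Mul(Mul(Pow(Add(9, t), -1), Add(5, t)), Mul(2, t)) = Mul(2, t, Pow(Add(9, t), -1), Add(5, t)))
Mul(W, Function('G')(q)) = Mul(-72, Mul(2, -48, Pow(Add(9, -48), -1), Add(5, -48))) = Mul(-72, Mul(2, -48, Pow(-39, -1), -43)) = Mul(-72, Mul(2, -48, Rational(-1, 39), -43)) = Mul(-72, Rational(-1376, 13)) = Rational(99072, 13)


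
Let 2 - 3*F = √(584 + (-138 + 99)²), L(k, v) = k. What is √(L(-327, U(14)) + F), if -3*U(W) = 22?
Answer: √(-2937 - 3*√2105)/3 ≈ 18.483*I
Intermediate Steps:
U(W) = -22/3 (U(W) = -⅓*22 = -22/3)
F = ⅔ - √2105/3 (F = ⅔ - √(584 + (-138 + 99)²)/3 = ⅔ - √(584 + (-39)²)/3 = ⅔ - √(584 + 1521)/3 = ⅔ - √2105/3 ≈ -14.627)
√(L(-327, U(14)) + F) = √(-327 + (⅔ - √2105/3)) = √(-979/3 - √2105/3)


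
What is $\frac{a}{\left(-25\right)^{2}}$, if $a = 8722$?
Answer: $\frac{8722}{625} \approx 13.955$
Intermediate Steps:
$\frac{a}{\left(-25\right)^{2}} = \frac{8722}{\left(-25\right)^{2}} = \frac{8722}{625}$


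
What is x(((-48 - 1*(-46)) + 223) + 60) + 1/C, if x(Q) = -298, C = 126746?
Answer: -37770307/126746 ≈ -298.00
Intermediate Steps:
x(((-48 - 1*(-46)) + 223) + 60) + 1/C = -298 + 1/126746 = -37770307/126746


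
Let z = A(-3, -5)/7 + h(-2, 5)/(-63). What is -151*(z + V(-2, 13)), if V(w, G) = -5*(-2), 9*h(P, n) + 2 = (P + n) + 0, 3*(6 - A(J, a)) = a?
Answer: -949790/567 ≈ -1675.1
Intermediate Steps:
A(J, a) = 6 - a/3
h(P, n) = -2/9 + P/9 + n/9 (h(P, n) = -2/9 + ((P + n) + 0)/9 = -2/9 + (P + n)/9 = -2/9 + (P/9 + n/9) = -2/9 + P/9 + n/9)
V(w, G) = 10
z = 620/567 (z = (6 - ⅓*(-5))/7 + (-2/9 + (⅑)*(-2) + (⅑)*5)/(-63) = (6 + 5/3)*(⅐) + (-2/9 - 2/9 + 5/9)*(-1/63) = (23/3)*(⅐) + (⅑)*(-1/63) = 23/21 - 1/567 = 620/567 ≈ 1.0935)
-151*(z + V(-2, 13)) = -151*(620/567 + 10) = -151*6290/567 = -949790/567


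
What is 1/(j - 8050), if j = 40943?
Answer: 1/32893 ≈ 3.0402e-5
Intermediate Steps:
1/(j - 8050) = 1/(40943 - 8050) = 1/32893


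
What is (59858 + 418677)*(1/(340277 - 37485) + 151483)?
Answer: 21949367071373295/302792 ≈ 7.2490e+10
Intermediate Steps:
(59858 + 418677)*(1/(340277 - 37485) + 151483) = 478535*(1/302792 + 151483) = 478535*(45867840537/302792) = 21949367071373295/302792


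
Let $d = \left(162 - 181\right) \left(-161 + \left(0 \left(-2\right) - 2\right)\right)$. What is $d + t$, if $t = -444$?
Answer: $2653$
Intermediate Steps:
$d = 3097$ ($d = - 19 \left(-161 + \left(0 - 2\right)\right) = - 19 \left(-161 - 2\right) = \left(-19\right) \left(-163\right) = 3097$)
$d + t = 3097 - 444 = 2653$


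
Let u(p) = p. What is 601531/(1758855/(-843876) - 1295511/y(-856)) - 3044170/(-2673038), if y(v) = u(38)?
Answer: -574205193008999641/34791418600261057 ≈ -16.504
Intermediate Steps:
y(v) = 38
601531/(1758855/(-843876) - 1295511/y(-856)) - 3044170/(-2673038) = 601531/(1758855/(-843876) - 1295511/38) - 3044170/(-2673038) = 601531/(1758855*(-1/843876) - 1295511*1/38) - 3044170*(-1/2673038) = 601531/(-586285/281292 - 1295511/38) + 1522085/1336519 = 601531/(-182219579521/5344548) + 1522085/1336519 = 601531*(-5344548/182219579521) + 1522085/1336519 = -459273043284/26031368503 + 1522085/1336519 = -574205193008999641/34791418600261057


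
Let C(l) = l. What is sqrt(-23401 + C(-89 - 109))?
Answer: I*sqrt(23599) ≈ 153.62*I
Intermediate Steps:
sqrt(-23401 + C(-89 - 109)) = sqrt(-23401 + (-89 - 109)) = sqrt(-23401 - 198) = sqrt(-23599) = I*sqrt(23599)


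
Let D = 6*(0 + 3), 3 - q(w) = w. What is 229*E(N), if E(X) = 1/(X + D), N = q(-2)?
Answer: 229/23 ≈ 9.9565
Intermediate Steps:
q(w) = 3 - w
N = 5 (N = 3 - 1*(-2) = 3 + 2 = 5)
D = 18 (D = 6*3 = 18)
E(X) = 1/(18 + X) (E(X) = 1/(X + 18) = 1/(18 + X))
229*E(N) = 229/(18 + 5) = 229/23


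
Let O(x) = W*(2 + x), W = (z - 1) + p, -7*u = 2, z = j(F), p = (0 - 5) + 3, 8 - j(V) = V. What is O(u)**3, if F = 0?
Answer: 216000/343 ≈ 629.74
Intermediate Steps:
j(V) = 8 - V
p = -2 (p = -5 + 3 = -2)
z = 8 (z = 8 - 1*0 = 8 + 0 = 8)
u = -2/7 (u = -1/7*2 = -2/7 ≈ -0.28571)
W = 5 (W = (8 - 1) - 2 = 7 - 2 = 5)
O(x) = 10 + 5*x (O(x) = 5*(2 + x) = 10 + 5*x)
O(u)**3 = (10 + 5*(-2/7))**3 = (10 - 10/7)**3 = (60/7)**3 = 216000/343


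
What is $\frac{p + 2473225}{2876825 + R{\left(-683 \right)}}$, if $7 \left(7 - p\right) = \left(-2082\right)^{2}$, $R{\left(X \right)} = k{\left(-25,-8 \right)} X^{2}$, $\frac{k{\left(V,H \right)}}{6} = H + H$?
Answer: $- \frac{12977900}{293342833} \approx -0.044241$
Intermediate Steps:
$k{\left(V,H \right)} = 12 H$ ($k{\left(V,H \right)} = 6 \left(H + H\right) = 6 \cdot 2 H = 12 H$)
$R{\left(X \right)} = - 96 X^{2}$ ($R{\left(X \right)} = 12 \left(-8\right) X^{2} = - 96 X^{2}$)
$p = - \frac{4334675}{7}$ ($p = 7 - \frac{\left(-2082\right)^{2}}{7} = 7 - \frac{4334724}{7} = - \frac{4334675}{7} \approx -6.1924 \cdot 10^{5}$)
$\frac{p + 2473225}{2876825 + R{\left(-683 \right)}} = \frac{- \frac{4334675}{7} + 2473225}{2876825 - 96 \left(-683\right)^{2}} = \frac{12977900}{7 \left(2876825 - 44782944\right)} = \frac{12977900}{7 \left(-41906119\right)} = \frac{12977900}{7} \left(- \frac{1}{41906119}\right) = - \frac{12977900}{293342833}$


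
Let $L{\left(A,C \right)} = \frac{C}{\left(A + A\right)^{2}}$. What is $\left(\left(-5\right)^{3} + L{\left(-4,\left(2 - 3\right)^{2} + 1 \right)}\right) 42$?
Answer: $- \frac{83979}{16} \approx -5248.7$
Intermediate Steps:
$L{\left(A,C \right)} = \frac{C}{4 A^{2}}$ ($L{\left(A,C \right)} = \frac{C}{\left(2 A\right)^{2}} = \frac{C}{4 A^{2}}$)
$\left(\left(-5\right)^{3} + L{\left(-4,\left(2 - 3\right)^{2} + 1 \right)}\right) 42 = \left(\left(-5\right)^{3} + \frac{\left(2 - 3\right)^{2} + 1}{4 \cdot 16}\right) 42 = \left(-125 + \frac{1}{4} \left(\left(-1\right)^{2} + 1\right) \frac{1}{16}\right) 42 = \left(-125 + \frac{1}{4} \left(1 + 1\right) \frac{1}{16}\right) 42 = \left(-125 + \frac{1}{4} \cdot 2 \cdot \frac{1}{16}\right) 42 = \left(-125 + \frac{1}{32}\right) 42 = \left(- \frac{3999}{32}\right) 42 = - \frac{83979}{16}$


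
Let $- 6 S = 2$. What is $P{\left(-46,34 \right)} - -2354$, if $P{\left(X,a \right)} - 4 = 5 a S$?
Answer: $\frac{6904}{3} \approx 2301.3$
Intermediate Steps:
$S = - \frac{1}{3}$ ($S = \left(- \frac{1}{6}\right) 2 = - \frac{1}{3} \approx -0.33333$)
$P{\left(X,a \right)} = 4 - \frac{5 a}{3}$ ($P{\left(X,a \right)} = 4 + 5 a \left(- \frac{1}{3}\right) = 4 - \frac{5 a}{3}$)
$P{\left(-46,34 \right)} - -2354 = \left(4 - \frac{170}{3}\right) - -2354 = \left(4 - \frac{170}{3}\right) + 2354 = - \frac{158}{3} + 2354 = \frac{6904}{3}$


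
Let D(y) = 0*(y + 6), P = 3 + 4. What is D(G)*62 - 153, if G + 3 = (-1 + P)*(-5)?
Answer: -153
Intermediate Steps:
P = 7
G = -33 (G = -3 + (-1 + 7)*(-5) = -3 + 6*(-5) = -3 - 30 = -33)
D(y) = 0 (D(y) = 0*(6 + y) = 0)
D(G)*62 - 153 = 0*62 - 153 = 0 - 153 = -153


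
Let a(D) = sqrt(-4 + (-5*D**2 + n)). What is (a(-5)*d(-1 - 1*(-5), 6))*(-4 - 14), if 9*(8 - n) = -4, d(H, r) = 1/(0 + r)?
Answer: -I*sqrt(1085) ≈ -32.939*I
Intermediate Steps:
d(H, r) = 1/r
n = 76/9 (n = 8 - 1/9*(-4) = 8 + 4/9 = 76/9 ≈ 8.4444)
a(D) = sqrt(40/9 - 5*D**2) (a(D) = sqrt(-4 + (-5*D**2 + 76/9)) = sqrt(-4 + (76/9 - 5*D**2)) = sqrt(40/9 - 5*D**2))
(a(-5)*d(-1 - 1*(-5), 6))*(-4 - 14) = ((sqrt(40 - 45*(-5)**2)/3)/6)*(-4 - 14) = ((sqrt(40 - 45*25)/3)*(1/6))*(-18) = ((sqrt(40 - 1125)/3)*(1/6))*(-18) = ((sqrt(-1085)/3)*(1/6))*(-18) = (((I*sqrt(1085))/3)*(1/6))*(-18) = ((I*sqrt(1085)/3)*(1/6))*(-18) = (I*sqrt(1085)/18)*(-18) = -I*sqrt(1085)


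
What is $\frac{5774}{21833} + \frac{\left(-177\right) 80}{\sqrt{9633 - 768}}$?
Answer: $\frac{5774}{21833} - \frac{944 \sqrt{985}}{197} \approx -150.13$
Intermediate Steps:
$\frac{5774}{21833} + \frac{\left(-177\right) 80}{\sqrt{9633 - 768}} = 5774 \cdot \frac{1}{21833} - \frac{14160}{\sqrt{8865}} = \frac{5774}{21833} - \frac{14160}{3 \sqrt{985}} = \frac{5774}{21833} - 14160 \frac{\sqrt{985}}{2955} = \frac{5774}{21833} - \frac{944 \sqrt{985}}{197}$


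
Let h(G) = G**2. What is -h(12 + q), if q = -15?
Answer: -9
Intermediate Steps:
-h(12 + q) = -(12 - 15)**2 = -1*(-3)**2 = -1*9 = -9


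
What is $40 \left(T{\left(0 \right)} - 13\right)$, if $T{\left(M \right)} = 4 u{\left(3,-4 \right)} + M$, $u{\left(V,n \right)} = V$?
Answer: $-40$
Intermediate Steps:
$T{\left(M \right)} = 12 + M$ ($T{\left(M \right)} = 4 \cdot 3 + M = 12 + M$)
$40 \left(T{\left(0 \right)} - 13\right) = 40 \left(\left(12 + 0\right) - 13\right) = 40 \left(12 - 13\right) = 40 \left(-1\right) = -40$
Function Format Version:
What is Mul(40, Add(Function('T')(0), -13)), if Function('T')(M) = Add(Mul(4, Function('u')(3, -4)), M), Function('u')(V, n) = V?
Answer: -40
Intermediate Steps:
Function('T')(M) = Add(12, M) (Function('T')(M) = Add(Mul(4, 3), M) = Add(12, M))
Mul(40, Add(Function('T')(0), -13)) = Mul(40, Add(Add(12, 0), -13)) = Mul(40, Add(12, -13)) = Mul(40, -1) = -40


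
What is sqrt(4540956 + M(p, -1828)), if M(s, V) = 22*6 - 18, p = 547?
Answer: sqrt(4541070) ≈ 2131.0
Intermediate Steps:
M(s, V) = 114 (M(s, V) = 132 - 18 = 114)
sqrt(4540956 + M(p, -1828)) = sqrt(4540956 + 114) = sqrt(4541070)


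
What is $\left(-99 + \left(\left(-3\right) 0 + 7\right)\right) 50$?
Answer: $-4600$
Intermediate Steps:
$\left(-99 + \left(\left(-3\right) 0 + 7\right)\right) 50 = \left(-99 + \left(0 + 7\right)\right) 50 = \left(-99 + 7\right) 50 = \left(-92\right) 50 = -4600$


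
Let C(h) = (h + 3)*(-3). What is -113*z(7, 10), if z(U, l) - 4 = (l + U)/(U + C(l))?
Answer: -12543/32 ≈ -391.97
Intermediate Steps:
C(h) = -9 - 3*h (C(h) = (3 + h)*(-3) = -9 - 3*h)
z(U, l) = 4 + (U + l)/(-9 + U - 3*l) (z(U, l) = 4 + (l + U)/(U + (-9 - 3*l)) = 4 + (U + l)/(-9 + U - 3*l))
-113*z(7, 10) = -113*(36 - 5*7 + 11*10)/(9 - 1*7 + 3*10) = -113*(36 - 35 + 110)/(9 - 7 + 30) = -113*111/32 = -12543/32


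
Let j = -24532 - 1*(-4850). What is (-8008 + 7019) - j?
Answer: 18693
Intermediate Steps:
j = -19682 (j = -24532 + 4850 = -19682)
(-8008 + 7019) - j = (-8008 + 7019) - 1*(-19682) = -989 + 19682 = 18693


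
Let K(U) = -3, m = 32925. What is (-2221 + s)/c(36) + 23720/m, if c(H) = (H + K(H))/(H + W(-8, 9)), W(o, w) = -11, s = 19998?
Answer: 325188353/24145 ≈ 13468.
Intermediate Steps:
c(H) = (-3 + H)/(-11 + H) (c(H) = (H - 3)/(H - 11) = (-3 + H)/(-11 + H))
(-2221 + s)/c(36) + 23720/m = (-2221 + 19998)/(((-3 + 36)/(-11 + 36))) + 23720/32925 = 17777/((33/25)) + 23720*(1/32925) = 17777/(((1/25)*33)) + 4744/6585 = 17777/(33/25) + 4744/6585 = 17777*(25/33) + 4744/6585 = 444425/33 + 4744/6585 = 325188353/24145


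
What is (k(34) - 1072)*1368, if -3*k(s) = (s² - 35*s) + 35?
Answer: -1466952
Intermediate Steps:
k(s) = -35/3 - s²/3 + 35*s/3 (k(s) = -((s² - 35*s) + 35)/3 = -(35 + s² - 35*s)/3 = -35/3 - s²/3 + 35*s/3)
(k(34) - 1072)*1368 = ((-35/3 - ⅓*34² + (35/3)*34) - 1072)*1368 = ((-35/3 - ⅓*1156 + 1190/3) - 1072)*1368 = ((-35/3 - 1156/3 + 1190/3) - 1072)*1368 = (-⅓ - 1072)*1368 = -3217/3*1368 = -1466952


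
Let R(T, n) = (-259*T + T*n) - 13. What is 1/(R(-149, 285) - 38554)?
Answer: -1/42441 ≈ -2.3562e-5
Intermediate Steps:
R(T, n) = -13 - 259*T + T*n
1/(R(-149, 285) - 38554) = 1/((-13 - 259*(-149) - 149*285) - 38554) = 1/((-13 + 38591 - 42465) - 38554) = 1/(-3887 - 38554) = 1/(-42441) = -1/42441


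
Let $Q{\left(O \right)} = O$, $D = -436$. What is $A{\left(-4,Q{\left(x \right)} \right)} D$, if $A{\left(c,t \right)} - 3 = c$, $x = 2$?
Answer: $436$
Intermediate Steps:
$A{\left(c,t \right)} = 3 + c$
$A{\left(-4,Q{\left(x \right)} \right)} D = \left(3 - 4\right) \left(-436\right) = \left(-1\right) \left(-436\right) = 436$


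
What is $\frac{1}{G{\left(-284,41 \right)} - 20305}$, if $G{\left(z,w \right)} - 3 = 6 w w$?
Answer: $- \frac{1}{10216} \approx -9.7886 \cdot 10^{-5}$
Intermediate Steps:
$G{\left(z,w \right)} = 3 + 6 w^{2}$ ($G{\left(z,w \right)} = 3 + 6 w w = 3 + 6 w^{2}$)
$\frac{1}{G{\left(-284,41 \right)} - 20305} = \frac{1}{\left(3 + 6 \cdot 41^{2}\right) - 20305} = \frac{1}{\left(3 + 6 \cdot 1681\right) - 20305} = \frac{1}{\left(3 + 10086\right) - 20305} = \frac{1}{10089 - 20305} = \frac{1}{-10216} = - \frac{1}{10216}$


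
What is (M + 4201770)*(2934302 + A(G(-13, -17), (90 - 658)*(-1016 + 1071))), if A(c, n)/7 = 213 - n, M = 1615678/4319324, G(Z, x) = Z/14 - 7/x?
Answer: 28624961808414096867/2159662 ≈ 1.3254e+13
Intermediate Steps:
G(Z, x) = -7/x + Z/14 (G(Z, x) = Z*(1/14) - 7/x = Z/14 - 7/x = -7/x + Z/14)
M = 807839/2159662 (M = 1615678*(1/4319324) = 807839/2159662 ≈ 0.37406)
A(c, n) = 1491 - 7*n (A(c, n) = 7*(213 - n) = 1491 - 7*n)
(M + 4201770)*(2934302 + A(G(-13, -17), (90 - 658)*(-1016 + 1071))) = (807839/2159662 + 4201770)*(2934302 + (1491 - 7*(90 - 658)*(-1016 + 1071))) = 9074403809579*(2934302 + (1491 - (-3976)*55))/2159662 = 9074403809579*(2934302 + (1491 - 7*(-31240)))/2159662 = 9074403809579*(2934302 + (1491 + 218680))/2159662 = 9074403809579*(2934302 + 220171)/2159662 = (9074403809579/2159662)*3154473 = 28624961808414096867/2159662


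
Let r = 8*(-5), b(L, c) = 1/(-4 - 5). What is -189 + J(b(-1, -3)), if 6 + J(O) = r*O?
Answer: -1715/9 ≈ -190.56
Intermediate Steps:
b(L, c) = -1/9 (b(L, c) = 1/(-9) = -1/9)
r = -40
J(O) = -6 - 40*O
-189 + J(b(-1, -3)) = -189 + (-6 - 40*(-1/9)) = -189 + (-6 + 40/9) = -189 - 14/9 = -1715/9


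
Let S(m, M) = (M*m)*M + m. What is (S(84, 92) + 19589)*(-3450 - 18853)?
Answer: -16295664647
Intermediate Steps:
S(m, M) = m + m*M**2 (S(m, M) = m*M**2 + m = m + m*M**2)
(S(84, 92) + 19589)*(-3450 - 18853) = (84*(1 + 92**2) + 19589)*(-3450 - 18853) = (84*(1 + 8464) + 19589)*(-22303) = (84*8465 + 19589)*(-22303) = (711060 + 19589)*(-22303) = 730649*(-22303) = -16295664647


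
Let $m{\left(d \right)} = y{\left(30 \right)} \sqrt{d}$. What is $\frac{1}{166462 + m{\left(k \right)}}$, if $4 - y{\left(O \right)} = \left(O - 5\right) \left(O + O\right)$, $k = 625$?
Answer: $\frac{1}{129062} \approx 7.7482 \cdot 10^{-6}$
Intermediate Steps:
$y{\left(O \right)} = 4 - 2 O \left(-5 + O\right)$ ($y{\left(O \right)} = 4 - \left(O - 5\right) \left(O + O\right) = 4 - \left(-5 + O\right) 2 O = 4 - 2 O \left(-5 + O\right)$)
$m{\left(d \right)} = - 1496 \sqrt{d}$ ($m{\left(d \right)} = \left(4 - 2 \cdot 30^{2} + 10 \cdot 30\right) \sqrt{d} = \left(4 - 1800 + 300\right) \sqrt{d} = - 1496 \sqrt{d}$)
$\frac{1}{166462 + m{\left(k \right)}} = \frac{1}{166462 - 1496 \sqrt{625}} = \frac{1}{166462 - 37400} = \frac{1}{129062}$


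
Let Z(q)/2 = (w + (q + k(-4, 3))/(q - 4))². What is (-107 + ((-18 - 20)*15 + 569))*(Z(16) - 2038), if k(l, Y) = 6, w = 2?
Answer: 216930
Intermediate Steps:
Z(q) = 2*(2 + (6 + q)/(-4 + q))² (Z(q) = 2*(2 + (q + 6)/(q - 4))² = 2*(2 + (6 + q)/(-4 + q))²)
(-107 + ((-18 - 20)*15 + 569))*(Z(16) - 2038) = (-107 + ((-18 - 20)*15 + 569))*(2*(-2 + 3*16)²/(-4 + 16)² - 2038) = (-107 + (-38*15 + 569))*(2*(-2 + 48)²/12² - 2038) = (-107 + (-570 + 569))*(2*(1/144)*46² - 2038) = (-107 - 1)*(2*(1/144)*2116 - 2038) = -108*(529/18 - 2038) = -108*(-36155/18) = 216930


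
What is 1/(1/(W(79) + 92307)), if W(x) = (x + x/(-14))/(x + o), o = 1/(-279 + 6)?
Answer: 3981425577/43132 ≈ 92308.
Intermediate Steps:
o = -1/273 (o = 1/(-273) = -1/273 ≈ -0.0036630)
W(x) = 13*x/(14*(-1/273 + x)) (W(x) = (x + x/(-14))/(x - 1/273) = (x + x*(-1/14))/(-1/273 + x) = (x - x/14)/(-1/273 + x) = (13*x/14)/(-1/273 + x) = 13*x/(14*(-1/273 + x)))
1/(1/(W(79) + 92307)) = 1/(1/((507/2)*79/(-1 + 273*79) + 92307)) = 1/(1/((507/2)*79/(-1 + 21567) + 92307)) = 1/(1/((507/2)*79/21566 + 92307)) = 1/(1/((507/2)*79*(1/21566) + 92307)) = 1/(1/(40053/43132 + 92307)) = 1/(1/(3981425577/43132)) = 1/(43132/3981425577) = 3981425577/43132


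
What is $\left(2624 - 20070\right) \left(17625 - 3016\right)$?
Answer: $-254868614$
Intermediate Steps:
$\left(2624 - 20070\right) \left(17625 - 3016\right) = \left(2624 - 20070\right) 14609 = \left(-17446\right) 14609 = -254868614$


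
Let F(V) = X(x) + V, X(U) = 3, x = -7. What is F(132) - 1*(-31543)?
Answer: 31678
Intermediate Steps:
F(V) = 3 + V
F(132) - 1*(-31543) = (3 + 132) - 1*(-31543) = 135 + 31543 = 31678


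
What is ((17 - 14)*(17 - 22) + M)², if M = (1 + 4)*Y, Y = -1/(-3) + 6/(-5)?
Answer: 3364/9 ≈ 373.78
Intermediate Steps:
Y = -13/15 (Y = -1*(-⅓) + 6*(-⅕) = ⅓ - 6/5 = -13/15 ≈ -0.86667)
M = -13/3 (M = (1 + 4)*(-13/15) = 5*(-13/15) = -13/3 ≈ -4.3333)
((17 - 14)*(17 - 22) + M)² = ((17 - 14)*(17 - 22) - 13/3)² = (3*(-5) - 13/3)² = (-15 - 13/3)² = (-58/3)² = 3364/9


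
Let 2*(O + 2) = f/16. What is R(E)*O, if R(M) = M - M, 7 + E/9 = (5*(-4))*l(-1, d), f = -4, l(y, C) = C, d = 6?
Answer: 0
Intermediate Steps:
E = -1143 (E = -63 + 9*((5*(-4))*6) = -63 + 9*(-20*6) = -63 + 9*(-120) = -63 - 1080 = -1143)
R(M) = 0
O = -17/8 (O = -2 + (-4/16)/2 = -2 + (-4*1/16)/2 = -2 + (½)*(-¼) = -2 - ⅛ = -17/8 ≈ -2.1250)
R(E)*O = 0*(-17/8) = 0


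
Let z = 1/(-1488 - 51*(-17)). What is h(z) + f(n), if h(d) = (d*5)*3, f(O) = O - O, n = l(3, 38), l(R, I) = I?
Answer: -5/207 ≈ -0.024155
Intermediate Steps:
n = 38
f(O) = 0
z = -1/621 (z = 1/(-1488 + 867) = 1/(-621) = -1/621 ≈ -0.0016103)
h(d) = 15*d (h(d) = (5*d)*3 = 15*d)
h(z) + f(n) = 15*(-1/621) + 0 = -5/207 + 0 = -5/207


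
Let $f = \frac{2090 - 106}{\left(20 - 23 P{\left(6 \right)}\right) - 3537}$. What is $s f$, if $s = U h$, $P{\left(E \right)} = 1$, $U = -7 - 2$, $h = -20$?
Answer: $- \frac{5952}{59} \approx -100.88$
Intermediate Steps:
$U = -9$ ($U = -7 - 2 = -9$)
$f = - \frac{496}{885}$ ($f = \frac{2090 - 106}{\left(20 - 23\right) - 3537} = \frac{1984}{\left(20 - 23\right) - 3537} = \frac{1984}{-3 - 3537} = \frac{1984}{-3540} = 1984 \left(- \frac{1}{3540}\right) = - \frac{496}{885} \approx -0.56045$)
$s = 180$ ($s = \left(-9\right) \left(-20\right) = 180$)
$s f = 180 \left(- \frac{496}{885}\right) = - \frac{5952}{59}$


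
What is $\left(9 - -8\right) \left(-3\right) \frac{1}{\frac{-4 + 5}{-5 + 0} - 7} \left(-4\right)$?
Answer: $- \frac{85}{3} \approx -28.333$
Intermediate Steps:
$\left(9 - -8\right) \left(-3\right) \frac{1}{\frac{-4 + 5}{-5 + 0} - 7} \left(-4\right) = \left(9 + 8\right) \left(-3\right) \frac{1}{1 \frac{1}{-5} - 7} \left(-4\right) = 17 \left(-3\right) \frac{1}{1 \left(- \frac{1}{5}\right) - 7} \left(-4\right) = - 51 \frac{1}{- \frac{1}{5} - 7} \left(-4\right) = - 51 \frac{1}{- \frac{36}{5}} \left(-4\right) = - 51 \left(\left(- \frac{5}{36}\right) \left(-4\right)\right) = \left(-51\right) \frac{5}{9} = - \frac{85}{3}$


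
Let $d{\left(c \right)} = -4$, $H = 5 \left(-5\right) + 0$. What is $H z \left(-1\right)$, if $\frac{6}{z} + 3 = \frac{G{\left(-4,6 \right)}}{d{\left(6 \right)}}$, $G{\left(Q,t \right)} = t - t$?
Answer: $-50$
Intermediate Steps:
$G{\left(Q,t \right)} = 0$
$H = -25$ ($H = -25 + 0 = -25$)
$z = -2$ ($z = \frac{6}{-3 + \frac{0}{-4}} = \frac{6}{-3 + 0 \left(- \frac{1}{4}\right)} = \frac{6}{-3 + 0} = \frac{6}{-3} = 6 \left(- \frac{1}{3}\right) = -2$)
$H z \left(-1\right) = \left(-25\right) \left(-2\right) \left(-1\right) = 50 \left(-1\right) = -50$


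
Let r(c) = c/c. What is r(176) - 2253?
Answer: -2252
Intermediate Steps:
r(c) = 1
r(176) - 2253 = 1 - 2253 = -2252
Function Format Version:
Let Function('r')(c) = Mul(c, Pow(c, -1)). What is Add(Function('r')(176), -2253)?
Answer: -2252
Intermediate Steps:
Function('r')(c) = 1
Add(Function('r')(176), -2253) = Add(1, -2253) = -2252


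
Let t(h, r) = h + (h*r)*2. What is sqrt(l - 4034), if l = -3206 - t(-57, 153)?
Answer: sqrt(10259) ≈ 101.29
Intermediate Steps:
t(h, r) = h + 2*h*r
l = 14293 (l = -3206 - (-57)*(1 + 2*153) = -3206 - (-57)*(1 + 306) = -3206 - (-57)*307 = -3206 - 1*(-17499) = -3206 + 17499 = 14293)
sqrt(l - 4034) = sqrt(14293 - 4034) = sqrt(10259)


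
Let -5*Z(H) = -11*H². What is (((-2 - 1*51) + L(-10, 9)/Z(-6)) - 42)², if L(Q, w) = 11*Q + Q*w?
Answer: 93219025/9801 ≈ 9511.2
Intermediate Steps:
Z(H) = 11*H²/5 (Z(H) = -(-11)*H²/5 = 11*H²/5)
(((-2 - 1*51) + L(-10, 9)/Z(-6)) - 42)² = (((-2 - 1*51) + (-10*(11 + 9))/(((11/5)*(-6)²))) - 42)² = (((-2 - 51) + (-10*20)/(((11/5)*36))) - 42)² = ((-53 - 200/396/5) - 42)² = ((-53 - 200*5/396) - 42)² = ((-53 - 250/99) - 42)² = (-5497/99 - 42)² = (-9655/99)² = 93219025/9801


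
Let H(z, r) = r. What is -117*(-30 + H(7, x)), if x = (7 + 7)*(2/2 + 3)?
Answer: -3042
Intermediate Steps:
x = 56 (x = 14*(2*(½) + 3) = 14*(1 + 3) = 14*4 = 56)
-117*(-30 + H(7, x)) = -117*(-30 + 56) = -117*26 = -3042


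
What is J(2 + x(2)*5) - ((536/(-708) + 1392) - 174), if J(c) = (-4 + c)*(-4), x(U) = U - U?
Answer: -214036/177 ≈ -1209.2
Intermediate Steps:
x(U) = 0
J(c) = 16 - 4*c
J(2 + x(2)*5) - ((536/(-708) + 1392) - 174) = (16 - 4*(2 + 0*5)) - ((536/(-708) + 1392) - 174) = (16 - 4*(2 + 0)) - ((536*(-1/708) + 1392) - 174) = (16 - 4*2) - ((-134/177 + 1392) - 174) = (16 - 8) - (246250/177 - 174) = 8 - 1*215452/177 = 8 - 215452/177 = -214036/177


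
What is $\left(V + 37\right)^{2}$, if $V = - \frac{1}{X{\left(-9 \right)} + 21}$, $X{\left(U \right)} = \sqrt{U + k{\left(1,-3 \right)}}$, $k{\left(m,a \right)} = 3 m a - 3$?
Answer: $\frac{- 573427 i + 57424 \sqrt{21}}{42 \left(\sqrt{21} - 10 i\right)} \approx 1365.6 + 0.7331 i$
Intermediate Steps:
$k{\left(m,a \right)} = -3 + 3 a m$ ($k{\left(m,a \right)} = 3 a m - 3 = -3 + 3 a m$)
$X{\left(U \right)} = \sqrt{-12 + U}$ ($X{\left(U \right)} = \sqrt{U + \left(-3 + 3 \left(-3\right) 1\right)} = \sqrt{U - 12} = \sqrt{-12 + U}$)
$V = - \frac{1}{21 + i \sqrt{21}}$ ($V = - \frac{1}{\sqrt{-12 - 9} + 21} = - \frac{1}{\sqrt{-21} + 21} = - \frac{1}{i \sqrt{21} + 21} = - \frac{1}{21 + i \sqrt{21}} \approx -0.045455 + 0.009919 i$)
$\left(V + 37\right)^{2} = \left(\frac{i}{\sqrt{21} - 21 i} + 37\right)^{2} = \left(37 + \frac{i}{\sqrt{21} - 21 i}\right)^{2}$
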